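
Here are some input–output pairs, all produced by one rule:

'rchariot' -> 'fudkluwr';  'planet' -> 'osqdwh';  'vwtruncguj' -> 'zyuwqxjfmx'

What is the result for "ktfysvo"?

The pattern: shift every letter 3 places forward in the alphabet (wrapping around), then swap each adjacent pair of characters (1↔2, 3↔4, ...).
On "ktfysvo": the first step gives "nwibvyr", and the second then gives "wnbiyvr".

wnbiyvr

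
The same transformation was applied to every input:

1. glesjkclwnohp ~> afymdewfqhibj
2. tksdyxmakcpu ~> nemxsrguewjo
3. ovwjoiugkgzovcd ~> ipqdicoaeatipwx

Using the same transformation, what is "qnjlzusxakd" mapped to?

Each output is the input with this applied: shift every letter 6 places backward in the alphabet (wrapping around).
On "qnjlzusxakd" that produces "khdftomruex".

khdftomruex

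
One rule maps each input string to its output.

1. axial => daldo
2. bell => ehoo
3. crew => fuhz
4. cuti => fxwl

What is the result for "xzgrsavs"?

acjuvdyv

Looking at the pairs, the operation is to shift every letter 3 places forward in the alphabet (wrapping around).
"xzgrsavs" → "acjuvdyv".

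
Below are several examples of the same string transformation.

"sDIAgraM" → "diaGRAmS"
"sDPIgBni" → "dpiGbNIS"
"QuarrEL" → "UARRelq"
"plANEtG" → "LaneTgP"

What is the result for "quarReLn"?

In each case the input is transformed by: flip the case of every letter, then move the first character to the end.
Starting from "quarReLn": after the first operation, "QUARrElN"; after the second, "UARrElNQ".
(Check on "sDPIgBni": → "SdpiGbNI" → "dpiGbNIS" ✓)

UARrElNQ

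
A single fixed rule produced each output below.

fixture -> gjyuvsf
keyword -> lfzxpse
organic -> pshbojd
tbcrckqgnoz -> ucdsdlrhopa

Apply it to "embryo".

fncszp

The pattern: shift every letter 1 place forward in the alphabet (wrapping around).
Doing the same to "embryo": "fncszp".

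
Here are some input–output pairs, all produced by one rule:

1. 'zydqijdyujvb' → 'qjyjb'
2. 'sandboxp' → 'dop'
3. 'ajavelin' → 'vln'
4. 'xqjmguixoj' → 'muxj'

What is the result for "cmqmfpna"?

mpa

Each output is the input with this applied: delete the first 3 characters, then keep every other character starting from the first (positions 1st, 3rd, 5th, ...).
So "cmqmfpna" becomes "mpa".
(Check on "ajavelin": → "velin" → "vln" ✓)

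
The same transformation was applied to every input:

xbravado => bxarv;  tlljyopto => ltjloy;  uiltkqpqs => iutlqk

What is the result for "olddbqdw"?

loddb

What's happening: delete the last 3 characters, then swap each adjacent pair of characters (1↔2, 3↔4, ...).
Working it through for "olddbqdw": intermediate "olddb", final "loddb".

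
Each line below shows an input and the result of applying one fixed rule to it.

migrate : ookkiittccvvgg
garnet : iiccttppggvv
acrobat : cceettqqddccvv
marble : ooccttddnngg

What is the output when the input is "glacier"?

Looking at the pairs, the operation is to shift every letter 2 places forward in the alphabet (wrapping around), then double every character.
So "glacier" becomes "iinncceekkggtt".

iinncceekkggtt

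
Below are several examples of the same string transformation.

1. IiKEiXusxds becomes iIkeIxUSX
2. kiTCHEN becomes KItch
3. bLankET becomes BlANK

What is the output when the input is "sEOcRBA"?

SeoCr

What's happening: flip the case of every letter, then delete the last 2 characters.
Starting from "sEOcRBA": after the first operation, "SeoCrba"; after the second, "SeoCr".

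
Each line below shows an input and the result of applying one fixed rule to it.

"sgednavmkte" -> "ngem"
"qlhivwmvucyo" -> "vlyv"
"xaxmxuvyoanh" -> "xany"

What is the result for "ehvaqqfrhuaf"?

qhar

What's happening: keep one character in every 3, starting at position 2 (positions 2nd, 5th, 8th, ...), then swap each adjacent pair of characters (1↔2, 3↔4, ...).
Working it through for "ehvaqqfrhuaf": intermediate "hqra", final "qhar".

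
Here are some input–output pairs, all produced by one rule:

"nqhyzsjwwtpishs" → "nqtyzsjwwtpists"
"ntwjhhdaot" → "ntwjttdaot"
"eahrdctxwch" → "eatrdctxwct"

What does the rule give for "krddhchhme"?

In each case the input is transformed by: replace every "h" with "t".
On "krddhchhme" that produces "krddtcttme".

krddtcttme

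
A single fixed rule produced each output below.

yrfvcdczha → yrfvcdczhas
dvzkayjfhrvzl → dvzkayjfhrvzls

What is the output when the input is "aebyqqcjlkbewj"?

aebyqqcjlkbewjs

Looking at the pairs, the operation is to append "s".
So "aebyqqcjlkbewj" becomes "aebyqqcjlkbewjs".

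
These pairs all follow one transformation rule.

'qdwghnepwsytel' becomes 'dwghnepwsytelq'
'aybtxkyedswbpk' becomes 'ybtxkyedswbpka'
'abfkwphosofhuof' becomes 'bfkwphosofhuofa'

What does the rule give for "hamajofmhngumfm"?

amajofmhngumfmh

Looking at the pairs, the operation is to move the first character to the end.
So "hamajofmhngumfm" becomes "amajofmhngumfmh".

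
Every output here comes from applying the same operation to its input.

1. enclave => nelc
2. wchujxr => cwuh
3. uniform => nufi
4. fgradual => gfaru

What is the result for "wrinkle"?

The pattern: swap each adjacent pair of characters (1↔2, 3↔4, ...), then delete the last 3 characters.
For "wrinkle", step one produces "rwnilke"; step two turns that into "rwni".

rwni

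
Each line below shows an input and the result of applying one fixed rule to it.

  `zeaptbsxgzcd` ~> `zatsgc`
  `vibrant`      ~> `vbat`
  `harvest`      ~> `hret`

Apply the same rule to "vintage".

Looking at the pairs, the operation is to keep every other character starting from the first (positions 1st, 3rd, 5th, ...).
"vintage" → "vnae".

vnae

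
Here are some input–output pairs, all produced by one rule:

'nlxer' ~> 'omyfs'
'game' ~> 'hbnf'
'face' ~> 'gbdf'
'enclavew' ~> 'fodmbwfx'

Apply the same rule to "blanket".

cmbolfu

What's happening: shift every letter 1 place forward in the alphabet (wrapping around).
So "blanket" becomes "cmbolfu".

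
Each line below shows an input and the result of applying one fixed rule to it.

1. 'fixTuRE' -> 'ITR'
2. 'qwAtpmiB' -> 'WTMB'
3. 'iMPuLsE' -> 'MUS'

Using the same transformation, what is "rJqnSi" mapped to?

JNI

The transformation: keep every other character starting from the second (positions 2nd, 4th, 6th, ...), then convert every letter to uppercase.
Applying both steps to "rJqnSi": "Jni", then "JNI".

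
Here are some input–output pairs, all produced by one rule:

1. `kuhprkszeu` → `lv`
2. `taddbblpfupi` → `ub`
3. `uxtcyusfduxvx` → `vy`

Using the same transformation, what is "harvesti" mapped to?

In each case the input is transformed by: shift every letter 1 place forward in the alphabet (wrapping around), then keep only the first 2 characters.
"harvesti" → "ibswftuj" → "ib".

ib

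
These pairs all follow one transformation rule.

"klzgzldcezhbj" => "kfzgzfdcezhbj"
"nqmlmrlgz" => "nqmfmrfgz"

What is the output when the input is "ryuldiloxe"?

Looking at the pairs, the operation is to replace every "l" with "f".
So "ryuldiloxe" becomes "ryufdifoxe".

ryufdifoxe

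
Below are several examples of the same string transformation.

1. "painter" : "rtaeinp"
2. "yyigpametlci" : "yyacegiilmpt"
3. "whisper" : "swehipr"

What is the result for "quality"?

uyailqt

Rule — sort the characters into alphabetical order, then move the last 2 characters to the front (rotate right by 2).
On "quality": the first step gives "ailqtuy", and the second then gives "uyailqt".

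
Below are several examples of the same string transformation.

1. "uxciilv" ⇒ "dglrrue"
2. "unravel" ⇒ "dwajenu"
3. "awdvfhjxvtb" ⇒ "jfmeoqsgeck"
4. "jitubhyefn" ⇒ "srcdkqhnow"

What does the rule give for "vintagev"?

Rule — shift every letter 9 places forward in the alphabet (wrapping around).
On "vintagev" that produces "erwcjpne".

erwcjpne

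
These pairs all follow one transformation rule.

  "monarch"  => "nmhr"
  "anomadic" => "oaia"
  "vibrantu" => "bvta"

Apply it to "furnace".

Each output is the input with this applied: keep every other character starting from the first (positions 1st, 3rd, 5th, ...), then swap each adjacent pair of characters (1↔2, 3↔4, ...).
So "furnace" becomes "rfea".

rfea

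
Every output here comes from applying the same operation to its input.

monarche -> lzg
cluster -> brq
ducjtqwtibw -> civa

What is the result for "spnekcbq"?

rda

Looking at the pairs, the operation is to shift every letter 1 place backward in the alphabet (wrapping around), then keep one character in every 3, starting at position 1 (positions 1st, 4th, 7th, ...).
Applying both steps to "spnekcbq": "romdjbap", then "rda".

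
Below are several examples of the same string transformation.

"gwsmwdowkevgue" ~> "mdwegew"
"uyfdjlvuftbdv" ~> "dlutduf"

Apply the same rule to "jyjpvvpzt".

Each output is the input with this applied: move the first 3 characters to the end (rotate left by 3), then keep every other character starting from the first (positions 1st, 3rd, 5th, ...).
On "jyjpvvpzt": the first step gives "pvvpztjyj", and the second then gives "pvzjj".

pvzjj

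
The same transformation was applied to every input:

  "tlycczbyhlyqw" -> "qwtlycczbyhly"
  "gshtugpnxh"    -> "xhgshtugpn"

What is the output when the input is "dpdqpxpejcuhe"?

hedpdqpxpejcu

The pattern: move the last 2 characters to the front (rotate right by 2).
Doing the same to "dpdqpxpejcuhe": "hedpdqpxpejcu".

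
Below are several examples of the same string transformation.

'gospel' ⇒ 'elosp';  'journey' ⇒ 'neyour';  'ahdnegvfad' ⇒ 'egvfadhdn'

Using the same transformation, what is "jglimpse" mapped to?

The pattern: delete the first character, then move the first 3 characters to the end (rotate left by 3).
For "jglimpse", step one produces "glimpse"; step two turns that into "mpsegli".

mpsegli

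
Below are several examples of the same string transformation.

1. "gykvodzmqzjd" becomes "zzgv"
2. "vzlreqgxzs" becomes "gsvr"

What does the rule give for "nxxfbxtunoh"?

tonf

The pattern: keep one character in every 3, starting at position 1 (positions 1st, 4th, 7th, ...), then swap the front and back halves of the string.
"nxxfbxtunoh" → "nfto" → "tonf".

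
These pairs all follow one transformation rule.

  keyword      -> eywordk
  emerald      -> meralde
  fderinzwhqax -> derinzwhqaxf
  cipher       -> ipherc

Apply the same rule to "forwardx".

Each output is the input with this applied: move the first character to the end.
Doing the same to "forwardx": "orwardxf".

orwardxf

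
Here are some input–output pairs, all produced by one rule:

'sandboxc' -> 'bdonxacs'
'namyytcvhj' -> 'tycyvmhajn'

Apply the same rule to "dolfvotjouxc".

Looking at the pairs, the operation is to take characters alternately from the front and the back (1st, last, 2nd, 2nd-last, ...), then reverse the string.
Applying both steps to "dolfvotjouxc": "dcoxlufovjot", then "tojvofulxocd".
(Check on "sandboxc": → "scaxnodb" → "bdonxacs" ✓)

tojvofulxocd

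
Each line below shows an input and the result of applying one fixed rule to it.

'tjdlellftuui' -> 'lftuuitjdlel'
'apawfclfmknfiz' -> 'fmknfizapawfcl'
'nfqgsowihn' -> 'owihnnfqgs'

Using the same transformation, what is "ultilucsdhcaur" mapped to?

sdhcaurultiluc

In each case the input is transformed by: swap the front and back halves of the string.
For "ultilucsdhcaur" the result is "sdhcaurultiluc".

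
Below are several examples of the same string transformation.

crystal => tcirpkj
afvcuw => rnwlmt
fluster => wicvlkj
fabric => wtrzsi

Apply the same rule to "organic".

The rule is to shift every letter 9 places backward in the alphabet (wrapping around), then take characters alternately from the front and the back (1st, last, 2nd, 2nd-last, ...).
Starting from "organic": after the first operation, "fixrezt"; after the second, "ftizxer".

ftizxer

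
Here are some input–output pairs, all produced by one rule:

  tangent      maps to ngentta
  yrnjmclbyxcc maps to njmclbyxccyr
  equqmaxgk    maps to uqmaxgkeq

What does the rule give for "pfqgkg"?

qgkgpf

The transformation: move the first 2 characters to the end (rotate left by 2).
"pfqgkg" → "qgkgpf".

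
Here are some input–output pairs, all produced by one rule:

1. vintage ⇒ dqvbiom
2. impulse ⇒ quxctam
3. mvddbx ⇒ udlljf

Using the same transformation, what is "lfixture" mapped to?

tnqfbczm

The pattern: shift every letter 8 places forward in the alphabet (wrapping around).
For "lfixture" the result is "tnqfbczm".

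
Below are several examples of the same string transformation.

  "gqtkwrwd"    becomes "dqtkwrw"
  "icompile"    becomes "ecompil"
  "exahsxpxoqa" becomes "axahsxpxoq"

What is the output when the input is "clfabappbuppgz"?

zlfabappbuppg

The rule is to delete the first character, then move the last character to the front.
On "clfabappbuppgz": the first step gives "lfabappbuppgz", and the second then gives "zlfabappbuppg".
(Check on "gqtkwrwd": → "qtkwrwd" → "dqtkwrw" ✓)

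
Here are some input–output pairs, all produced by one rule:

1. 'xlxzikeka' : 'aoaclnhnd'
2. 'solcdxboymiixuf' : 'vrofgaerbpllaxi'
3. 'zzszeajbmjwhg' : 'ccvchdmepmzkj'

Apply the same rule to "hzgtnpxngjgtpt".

kcjwqsaqjmjwsw

The rule is to shift every letter 3 places forward in the alphabet (wrapping around).
Doing the same to "hzgtnpxngjgtpt": "kcjwqsaqjmjwsw".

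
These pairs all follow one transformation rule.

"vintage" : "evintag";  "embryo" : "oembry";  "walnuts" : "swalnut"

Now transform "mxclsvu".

umxclsv

What's happening: move the last character to the front.
On "mxclsvu" that produces "umxclsv".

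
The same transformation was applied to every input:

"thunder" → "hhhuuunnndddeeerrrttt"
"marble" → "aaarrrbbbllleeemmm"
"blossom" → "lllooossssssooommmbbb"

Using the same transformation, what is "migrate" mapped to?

iiigggrrraaattteeemmm

The transformation: repeat every character 3 times, then move the first 3 characters to the end (rotate left by 3).
On "migrate": the first step gives "mmmiiigggrrraaattteee", and the second then gives "iiigggrrraaattteeemmm".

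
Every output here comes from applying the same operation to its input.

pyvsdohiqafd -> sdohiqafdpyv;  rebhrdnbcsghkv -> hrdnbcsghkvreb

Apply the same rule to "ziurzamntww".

rzamntwwziu

The transformation: move the first 3 characters to the end (rotate left by 3).
Doing the same to "ziurzamntww": "rzamntwwziu".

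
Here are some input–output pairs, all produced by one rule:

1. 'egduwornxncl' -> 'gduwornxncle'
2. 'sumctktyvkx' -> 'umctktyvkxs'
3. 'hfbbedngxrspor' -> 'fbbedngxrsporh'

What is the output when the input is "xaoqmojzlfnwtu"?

aoqmojzlfnwtux

The pattern: move the first character to the end.
So "xaoqmojzlfnwtu" becomes "aoqmojzlfnwtux".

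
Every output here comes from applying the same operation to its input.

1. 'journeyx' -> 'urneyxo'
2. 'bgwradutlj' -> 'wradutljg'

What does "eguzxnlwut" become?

uzxnlwutg

Rule — delete the first character, then move the first character to the end.
Starting from "eguzxnlwut": after the first operation, "guzxnlwut"; after the second, "uzxnlwutg".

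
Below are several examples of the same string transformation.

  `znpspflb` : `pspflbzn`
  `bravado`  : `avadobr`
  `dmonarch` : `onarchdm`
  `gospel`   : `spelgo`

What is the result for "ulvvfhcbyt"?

vvfhcbytul

The rule is to move the first 2 characters to the end (rotate left by 2).
Doing the same to "ulvvfhcbyt": "vvfhcbytul".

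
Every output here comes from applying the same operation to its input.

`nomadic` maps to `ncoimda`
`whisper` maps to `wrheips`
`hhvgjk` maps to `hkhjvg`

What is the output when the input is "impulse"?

Looking at the pairs, the operation is to take characters alternately from the front and the back (1st, last, 2nd, 2nd-last, ...).
For "impulse" the result is "iemsplu".

iemsplu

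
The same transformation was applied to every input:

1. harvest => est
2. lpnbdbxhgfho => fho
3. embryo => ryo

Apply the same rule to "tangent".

Each output is the input with this applied: keep only the last 3 characters.
Doing the same to "tangent": "ent".

ent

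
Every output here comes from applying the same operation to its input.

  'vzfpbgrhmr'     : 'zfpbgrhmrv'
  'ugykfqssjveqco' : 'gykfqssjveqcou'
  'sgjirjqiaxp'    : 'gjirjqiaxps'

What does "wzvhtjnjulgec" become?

zvhtjnjulgecw

In each case the input is transformed by: move the first character to the end.
"wzvhtjnjulgec" → "zvhtjnjulgecw".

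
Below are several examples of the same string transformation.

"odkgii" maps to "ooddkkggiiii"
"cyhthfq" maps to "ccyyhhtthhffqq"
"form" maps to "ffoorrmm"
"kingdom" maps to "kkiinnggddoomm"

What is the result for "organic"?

Rule — double every character.
Doing the same to "organic": "oorrggaanniicc".

oorrggaanniicc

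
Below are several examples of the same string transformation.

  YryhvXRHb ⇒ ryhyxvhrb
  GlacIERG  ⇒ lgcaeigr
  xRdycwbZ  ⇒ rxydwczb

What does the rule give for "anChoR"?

nahcro

The pattern: swap each adjacent pair of characters (1↔2, 3↔4, ...), then convert every letter to lowercase.
"anChoR" → "nahCRo" → "nahcro".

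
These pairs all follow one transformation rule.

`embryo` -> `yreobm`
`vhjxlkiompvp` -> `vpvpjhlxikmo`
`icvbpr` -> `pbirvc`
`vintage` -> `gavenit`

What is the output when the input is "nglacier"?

einrlgca

Rule — move the last 3 characters to the front (rotate right by 3), then swap each adjacent pair of characters (1↔2, 3↔4, ...).
Starting from "nglacier": after the first operation, "iernglac"; after the second, "einrlgca".
(Check on "icvbpr": → "bpricv" → "pbirvc" ✓)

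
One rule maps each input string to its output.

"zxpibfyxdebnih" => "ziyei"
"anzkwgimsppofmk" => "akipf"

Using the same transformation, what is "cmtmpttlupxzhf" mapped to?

cmtph

Looking at the pairs, the operation is to keep one character in every 3, starting at position 1 (positions 1st, 4th, 7th, ...).
On "cmtmpttlupxzhf" that produces "cmtph".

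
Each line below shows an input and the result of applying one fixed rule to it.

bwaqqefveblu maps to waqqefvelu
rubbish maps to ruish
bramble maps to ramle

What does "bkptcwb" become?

kptcw

What's happening: remove every "b".
On "bkptcwb" that produces "kptcw".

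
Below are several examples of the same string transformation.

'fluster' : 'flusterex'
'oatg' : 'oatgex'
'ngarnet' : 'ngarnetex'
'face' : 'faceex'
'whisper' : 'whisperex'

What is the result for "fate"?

The rule is to append "ex".
For "fate" the result is "fateex".

fateex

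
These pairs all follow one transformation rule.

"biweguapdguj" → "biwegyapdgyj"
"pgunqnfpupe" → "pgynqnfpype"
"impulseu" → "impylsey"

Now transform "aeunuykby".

Rule — replace every "u" with "y".
Applying that to "aeunuykby" gives "aeynyykby".

aeynyykby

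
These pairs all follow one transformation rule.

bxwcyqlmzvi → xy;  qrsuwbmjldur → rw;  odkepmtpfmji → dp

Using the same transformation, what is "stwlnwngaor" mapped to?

The rule is to keep one character in every 3, starting at position 2 (positions 2nd, 5th, 8th, ...), then keep only the first 2 characters.
"stwlnwngaor" → "tngr" → "tn".

tn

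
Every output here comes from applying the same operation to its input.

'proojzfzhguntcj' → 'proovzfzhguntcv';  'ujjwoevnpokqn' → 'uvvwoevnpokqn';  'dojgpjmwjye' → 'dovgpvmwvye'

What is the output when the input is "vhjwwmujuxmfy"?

vhvwwmuvuxmfy

The transformation: replace every "j" with "v".
So "vhjwwmujuxmfy" becomes "vhvwwmuvuxmfy".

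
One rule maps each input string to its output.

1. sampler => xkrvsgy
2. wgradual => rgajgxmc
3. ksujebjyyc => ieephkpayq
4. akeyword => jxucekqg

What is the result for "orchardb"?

What's happening: reverse the string, then shift every letter 6 places forward in the alphabet (wrapping around).
Starting from "orchardb": after the first operation, "bdrahcro"; after the second, "hjxgnixu".
(Check on "wgradual": → "laudargw" → "rgajgxmc" ✓)

hjxgnixu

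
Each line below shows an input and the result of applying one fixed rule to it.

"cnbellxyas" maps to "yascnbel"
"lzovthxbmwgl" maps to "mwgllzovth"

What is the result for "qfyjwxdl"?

Looking at the pairs, the operation is to swap the front and back halves of the string, then delete the first 2 characters.
Starting from "qfyjwxdl": after the first operation, "wxdlqfyj"; after the second, "dlqfyj".

dlqfyj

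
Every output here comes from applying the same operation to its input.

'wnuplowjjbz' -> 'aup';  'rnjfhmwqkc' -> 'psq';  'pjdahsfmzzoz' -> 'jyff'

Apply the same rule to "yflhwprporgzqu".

Each output is the input with this applied: keep one character in every 3, starting at position 3 (positions 3rd, 6th, 9th, ...), then shift every letter 6 places forward in the alphabet (wrapping around).
Applying both steps to "yflhwprporgzqu": "lpoz", then "rvuf".

rvuf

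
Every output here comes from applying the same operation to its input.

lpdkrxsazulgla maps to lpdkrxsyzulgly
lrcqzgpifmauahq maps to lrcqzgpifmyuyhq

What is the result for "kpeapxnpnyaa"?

kpeypxnpnyyy

Rule — replace every "a" with "y".
So "kpeapxnpnyaa" becomes "kpeypxnpnyyy".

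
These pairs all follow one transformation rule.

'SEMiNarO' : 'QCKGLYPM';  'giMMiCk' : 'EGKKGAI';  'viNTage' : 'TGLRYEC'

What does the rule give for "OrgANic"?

In each case the input is transformed by: shift every letter 2 places backward in the alphabet (wrapping around), then convert every letter to uppercase.
Starting from "OrgANic": after the first operation, "MpeYLga"; after the second, "MPEYLGA".

MPEYLGA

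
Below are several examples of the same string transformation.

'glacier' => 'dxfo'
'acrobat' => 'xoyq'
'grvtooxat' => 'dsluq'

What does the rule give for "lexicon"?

The transformation: keep every other character starting from the first (positions 1st, 3rd, 5th, ...), then shift every letter 3 places backward in the alphabet (wrapping around).
"lexicon" → "lxcn" → "iuzk".

iuzk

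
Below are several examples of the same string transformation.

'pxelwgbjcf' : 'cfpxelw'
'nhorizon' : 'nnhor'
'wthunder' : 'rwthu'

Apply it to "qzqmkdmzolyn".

Each output is the input with this applied: swap the front and back halves of the string, then delete the first 3 characters.
So "qzqmkdmzolyn" becomes "lynqzqmkd".

lynqzqmkd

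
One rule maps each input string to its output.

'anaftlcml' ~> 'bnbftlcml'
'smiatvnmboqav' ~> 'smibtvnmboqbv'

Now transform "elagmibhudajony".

elbgmibhudbjony

In each case the input is transformed by: replace every "a" with "b".
"elagmibhudajony" → "elbgmibhudbjony".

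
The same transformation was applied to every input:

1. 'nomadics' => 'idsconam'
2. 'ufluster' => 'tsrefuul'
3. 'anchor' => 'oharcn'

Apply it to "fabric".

irfcba

The rule is to swap the front and back halves of the string, then swap each adjacent pair of characters (1↔2, 3↔4, ...).
On "fabric": the first step gives "ricfab", and the second then gives "irfcba".
(Check on "anchor": → "horanc" → "oharcn" ✓)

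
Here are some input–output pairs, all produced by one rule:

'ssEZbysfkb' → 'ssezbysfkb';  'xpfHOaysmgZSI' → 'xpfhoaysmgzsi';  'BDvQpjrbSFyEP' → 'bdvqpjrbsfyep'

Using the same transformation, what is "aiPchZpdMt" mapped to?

aipchzpdmt

What's happening: convert every letter to lowercase.
On "aiPchZpdMt" that produces "aipchzpdmt".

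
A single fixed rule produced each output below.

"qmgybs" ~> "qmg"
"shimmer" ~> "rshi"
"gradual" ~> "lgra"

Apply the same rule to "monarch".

Rule — move the first 3 characters to the end (rotate left by 3), then delete the first 3 characters.
For "monarch" the result is "hmon".

hmon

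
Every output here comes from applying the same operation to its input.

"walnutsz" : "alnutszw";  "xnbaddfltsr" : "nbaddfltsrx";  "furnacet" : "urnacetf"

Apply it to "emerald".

meralde

The rule is to move the first character to the end.
For "emerald" the result is "meralde".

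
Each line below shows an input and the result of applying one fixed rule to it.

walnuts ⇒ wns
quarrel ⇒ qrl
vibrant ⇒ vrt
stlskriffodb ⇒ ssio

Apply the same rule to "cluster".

The transformation: keep one character in every 3, starting at position 1 (positions 1st, 4th, 7th, ...).
Doing the same to "cluster": "csr".

csr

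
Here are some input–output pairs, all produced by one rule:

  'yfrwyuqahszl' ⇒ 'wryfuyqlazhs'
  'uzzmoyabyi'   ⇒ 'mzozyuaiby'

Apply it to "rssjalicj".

What's happening: move the first 3 characters to the end (rotate left by 3), then take characters alternately from the front and the back (1st, last, 2nd, 2nd-last, ...).
Working it through for "rssjalicj": intermediate "jalicjrss", final "jsaslrijc".

jsaslrijc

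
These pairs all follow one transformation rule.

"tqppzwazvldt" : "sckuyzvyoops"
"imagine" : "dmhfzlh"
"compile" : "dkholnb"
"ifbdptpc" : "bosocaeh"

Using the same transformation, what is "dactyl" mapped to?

Each output is the input with this applied: reverse the string, then shift every letter 1 place backward in the alphabet (wrapping around).
On "dactyl" that produces "kxsbzc".

kxsbzc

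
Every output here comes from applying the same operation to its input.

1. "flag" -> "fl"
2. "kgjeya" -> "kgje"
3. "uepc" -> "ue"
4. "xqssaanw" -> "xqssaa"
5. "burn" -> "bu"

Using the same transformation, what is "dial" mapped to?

The transformation: delete the last 2 characters.
For "dial" the result is "di".

di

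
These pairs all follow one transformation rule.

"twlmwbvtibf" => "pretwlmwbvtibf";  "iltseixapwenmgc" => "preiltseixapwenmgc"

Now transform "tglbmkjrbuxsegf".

pretglbmkjrbuxsegf

The pattern: prepend "pre".
On "tglbmkjrbuxsegf" that produces "pretglbmkjrbuxsegf".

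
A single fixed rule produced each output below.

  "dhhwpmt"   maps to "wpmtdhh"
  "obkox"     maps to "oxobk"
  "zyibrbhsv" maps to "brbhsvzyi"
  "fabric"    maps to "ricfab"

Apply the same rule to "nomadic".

adicnom

What's happening: move the first 3 characters to the end (rotate left by 3).
So "nomadic" becomes "adicnom".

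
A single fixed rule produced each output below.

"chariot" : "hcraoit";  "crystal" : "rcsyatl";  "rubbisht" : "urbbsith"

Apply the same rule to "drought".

rduohgt

The transformation: swap each adjacent pair of characters (1↔2, 3↔4, ...).
Doing the same to "drought": "rduohgt".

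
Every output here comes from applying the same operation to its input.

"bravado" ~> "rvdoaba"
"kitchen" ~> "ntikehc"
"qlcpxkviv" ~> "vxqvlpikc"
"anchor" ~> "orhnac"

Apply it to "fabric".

What's happening: sort the characters into reverse alphabetical order, then swap each adjacent pair of characters (1↔2, 3↔4, ...).
So "fabric" becomes "ircfab".

ircfab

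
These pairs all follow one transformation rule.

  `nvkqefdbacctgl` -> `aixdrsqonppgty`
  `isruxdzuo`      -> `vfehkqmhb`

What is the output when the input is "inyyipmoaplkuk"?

Each output is the input with this applied: shift every letter 13 places forward in the alphabet (wrapping around) — i.e. ROT13.
So "inyyipmoaplkuk" becomes "vallvczbncyxhx".

vallvczbncyxhx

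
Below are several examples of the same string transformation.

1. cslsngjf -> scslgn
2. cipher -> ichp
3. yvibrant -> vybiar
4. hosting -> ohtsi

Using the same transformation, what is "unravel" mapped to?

Looking at the pairs, the operation is to delete the last 2 characters, then swap each adjacent pair of characters (1↔2, 3↔4, ...).
On "unravel": the first step gives "unrav", and the second then gives "nuarv".

nuarv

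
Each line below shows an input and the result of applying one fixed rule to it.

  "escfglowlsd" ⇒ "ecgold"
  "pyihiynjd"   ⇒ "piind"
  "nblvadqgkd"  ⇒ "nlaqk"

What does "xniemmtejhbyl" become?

Looking at the pairs, the operation is to keep every other character starting from the first (positions 1st, 3rd, 5th, ...).
So "xniemmtejhbyl" becomes "ximtjbl".

ximtjbl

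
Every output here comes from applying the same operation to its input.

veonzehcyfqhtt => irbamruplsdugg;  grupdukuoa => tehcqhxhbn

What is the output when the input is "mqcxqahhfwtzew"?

In each case the input is transformed by: shift every letter 13 places forward in the alphabet (wrapping around) — i.e. ROT13.
"mqcxqahhfwtzew" → "zdpkdnuusjgmrj".

zdpkdnuusjgmrj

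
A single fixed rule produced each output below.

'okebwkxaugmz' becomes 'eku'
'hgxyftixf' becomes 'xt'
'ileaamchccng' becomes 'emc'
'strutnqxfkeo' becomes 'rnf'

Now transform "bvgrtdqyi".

gd

The pattern: keep one character in every 3, starting at position 3 (positions 3rd, 6th, 9th, ...), then delete the last character.
On "bvgrtdqyi" that produces "gd".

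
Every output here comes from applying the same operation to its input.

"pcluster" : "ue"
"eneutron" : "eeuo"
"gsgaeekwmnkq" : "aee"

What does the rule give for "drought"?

Rule — keep only the vowels.
"drought" → "ou".

ou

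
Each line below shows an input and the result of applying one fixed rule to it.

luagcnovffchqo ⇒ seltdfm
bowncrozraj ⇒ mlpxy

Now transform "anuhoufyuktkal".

Rule — shift every letter 2 places backward in the alphabet (wrapping around), then keep every other character starting from the second (positions 2nd, 4th, 6th, ...).
Working it through for "anuhoufyuktkal": intermediate "ylsfmsdwsiriyj", final "lfswiij".

lfswiij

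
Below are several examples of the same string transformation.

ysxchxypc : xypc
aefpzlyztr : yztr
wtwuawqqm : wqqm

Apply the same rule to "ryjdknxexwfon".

wfon

What's happening: keep only the last 4 characters.
For "ryjdknxexwfon" the result is "wfon".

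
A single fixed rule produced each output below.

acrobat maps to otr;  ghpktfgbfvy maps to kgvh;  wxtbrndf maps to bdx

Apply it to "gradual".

dla

The rule is to move the first 3 characters to the end (rotate left by 3), then keep one character in every 3, starting at position 1 (positions 1st, 4th, 7th, ...).
On "gradual": the first step gives "dualgra", and the second then gives "dla".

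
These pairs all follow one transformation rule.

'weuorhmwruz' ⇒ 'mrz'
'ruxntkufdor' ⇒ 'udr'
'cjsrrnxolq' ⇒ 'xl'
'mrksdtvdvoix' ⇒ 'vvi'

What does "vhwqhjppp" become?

pp

What's happening: keep every other character starting from the first (positions 1st, 3rd, 5th, ...), then delete the first 3 characters.
Starting from "vhwqhjppp": after the first operation, "vwhpp"; after the second, "pp".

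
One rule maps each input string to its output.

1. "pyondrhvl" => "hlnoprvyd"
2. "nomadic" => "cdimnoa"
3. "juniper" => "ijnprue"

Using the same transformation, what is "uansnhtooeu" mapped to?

ehnnoostuua

In each case the input is transformed by: sort the characters into alphabetical order, then move the first character to the end.
For "uansnhtooeu", step one produces "aehnnoostuu"; step two turns that into "ehnnoostuua".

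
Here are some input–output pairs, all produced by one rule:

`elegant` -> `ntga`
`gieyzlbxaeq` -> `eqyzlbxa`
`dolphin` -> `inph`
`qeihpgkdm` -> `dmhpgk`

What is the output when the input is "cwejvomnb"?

Each output is the input with this applied: delete the first 3 characters, then move the last 2 characters to the front (rotate right by 2).
Working it through for "cwejvomnb": intermediate "jvomnb", final "nbjvom".

nbjvom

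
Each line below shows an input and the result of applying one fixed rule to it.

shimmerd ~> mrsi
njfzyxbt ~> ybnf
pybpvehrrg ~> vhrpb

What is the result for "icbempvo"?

In each case the input is transformed by: keep every other character starting from the first (positions 1st, 3rd, 5th, ...), then move the first 2 characters to the end (rotate left by 2).
"icbempvo" → "ibmv" → "mvib".

mvib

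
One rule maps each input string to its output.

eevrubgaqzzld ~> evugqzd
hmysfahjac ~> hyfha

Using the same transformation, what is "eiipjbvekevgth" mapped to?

eijvkvt

Looking at the pairs, the operation is to keep every other character starting from the first (positions 1st, 3rd, 5th, ...).
So "eiipjbvekevgth" becomes "eijvkvt".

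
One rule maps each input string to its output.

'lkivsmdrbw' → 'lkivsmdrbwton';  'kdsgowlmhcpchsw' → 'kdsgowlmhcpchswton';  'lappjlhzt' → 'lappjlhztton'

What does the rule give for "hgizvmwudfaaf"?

hgizvmwudfaafton

The rule is to append "ton".
So "hgizvmwudfaaf" becomes "hgizvmwudfaafton".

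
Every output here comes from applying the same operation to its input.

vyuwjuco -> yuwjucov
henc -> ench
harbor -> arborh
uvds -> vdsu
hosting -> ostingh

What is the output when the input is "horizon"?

Rule — move the first character to the end.
Applying that to "horizon" gives "orizonh".

orizonh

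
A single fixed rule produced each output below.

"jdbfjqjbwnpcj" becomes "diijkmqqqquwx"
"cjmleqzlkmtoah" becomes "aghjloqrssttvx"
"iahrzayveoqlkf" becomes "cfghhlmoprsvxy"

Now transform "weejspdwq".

Rule — shift every letter 7 places forward in the alphabet (wrapping around), then sort the characters into alphabetical order.
Applying both steps to "weejspdwq": "dllqzwkdx", then "ddkllqwxz".

ddkllqwxz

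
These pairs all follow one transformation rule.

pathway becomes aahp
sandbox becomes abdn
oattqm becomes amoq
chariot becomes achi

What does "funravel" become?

The pattern: sort the characters into alphabetical order, then keep only the first 4 characters.
For "funravel" the result is "aefl".

aefl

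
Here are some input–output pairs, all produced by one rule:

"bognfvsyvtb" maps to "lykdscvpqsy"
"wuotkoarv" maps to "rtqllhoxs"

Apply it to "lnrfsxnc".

Each output is the input with this applied: swap each adjacent pair of characters (1↔2, 3↔4, ...), then shift every letter 3 places backward in the alphabet (wrapping around).
Working it through for "lnrfsxnc": intermediate "nlfrxscn", final "kicoupzk".

kicoupzk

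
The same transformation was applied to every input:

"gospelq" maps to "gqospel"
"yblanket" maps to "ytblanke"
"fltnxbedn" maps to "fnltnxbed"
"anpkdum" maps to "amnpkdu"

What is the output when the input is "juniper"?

jrunipe

In each case the input is transformed by: swap the first and last characters, then move the last character to the front.
Starting from "juniper": after the first operation, "runipej"; after the second, "jrunipe".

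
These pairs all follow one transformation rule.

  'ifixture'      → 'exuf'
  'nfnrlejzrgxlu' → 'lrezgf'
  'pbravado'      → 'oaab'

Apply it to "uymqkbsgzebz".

zqbgey

What's happening: keep every other character starting from the second (positions 2nd, 4th, 6th, ...), then swap the first and last characters.
"uymqkbsgzebz" → "zqbgey".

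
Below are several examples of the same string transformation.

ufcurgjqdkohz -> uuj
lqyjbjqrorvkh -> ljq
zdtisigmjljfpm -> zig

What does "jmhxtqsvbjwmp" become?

jxs

Rule — keep one character in every 3, starting at position 1 (positions 1st, 4th, 7th, ...), then keep only the first 3 characters.
Applying both steps to "jmhxtqsvbjwmp": "jxsjp", then "jxs".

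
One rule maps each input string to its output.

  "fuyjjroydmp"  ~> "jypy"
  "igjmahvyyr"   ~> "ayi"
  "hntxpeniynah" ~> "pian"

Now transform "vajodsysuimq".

Rule — move the first 3 characters to the end (rotate left by 3), then keep one character in every 3, starting at position 2 (positions 2nd, 5th, 8th, ...).
Working it through for "vajodsysuimq": intermediate "odsysuimqvaj", final "dsma".
(Check on "igjmahvyyr": → "mahvyyrigj" → "ayi" ✓)

dsma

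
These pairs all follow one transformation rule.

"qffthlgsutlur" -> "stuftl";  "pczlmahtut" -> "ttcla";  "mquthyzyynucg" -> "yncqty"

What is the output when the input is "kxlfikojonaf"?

jnfxfk

Rule — keep every other character starting from the second (positions 2nd, 4th, 6th, ...), then move the first 3 characters to the end (rotate left by 3).
For "kxlfikojonaf", step one produces "xfkjnf"; step two turns that into "jnfxfk".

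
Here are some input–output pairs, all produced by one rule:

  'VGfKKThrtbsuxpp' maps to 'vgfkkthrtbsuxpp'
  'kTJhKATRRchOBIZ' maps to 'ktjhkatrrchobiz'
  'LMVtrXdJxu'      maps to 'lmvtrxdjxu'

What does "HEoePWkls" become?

In each case the input is transformed by: convert every letter to lowercase.
Doing the same to "HEoePWkls": "heoepwkls".

heoepwkls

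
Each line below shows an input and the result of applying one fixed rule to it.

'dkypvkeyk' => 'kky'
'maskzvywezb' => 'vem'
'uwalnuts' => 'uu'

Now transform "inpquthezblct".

Looking at the pairs, the operation is to move the first 3 characters to the end (rotate left by 3), then keep one character in every 3, starting at position 3 (positions 3rd, 6th, 9th, ...).
Applying both steps to "inpquthezblct": "quthezblctinp", then "tzcn".

tzcn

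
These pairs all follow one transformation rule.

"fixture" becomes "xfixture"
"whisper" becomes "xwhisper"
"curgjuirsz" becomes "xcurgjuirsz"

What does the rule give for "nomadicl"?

xnomadicl

Each output is the input with this applied: prepend "x".
So "nomadicl" becomes "xnomadicl".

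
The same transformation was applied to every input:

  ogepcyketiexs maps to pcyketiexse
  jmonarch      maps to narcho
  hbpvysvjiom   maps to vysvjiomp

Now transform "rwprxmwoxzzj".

In each case the input is transformed by: delete the first 2 characters, then move the first character to the end.
Applying both steps to "rwprxmwoxzzj": "prxmwoxzzj", then "rxmwoxzzjp".

rxmwoxzzjp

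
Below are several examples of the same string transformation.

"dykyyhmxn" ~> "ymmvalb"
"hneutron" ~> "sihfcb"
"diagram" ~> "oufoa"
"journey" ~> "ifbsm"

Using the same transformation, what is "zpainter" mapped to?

owbhsf

Looking at the pairs, the operation is to shift every letter 12 places backward in the alphabet (wrapping around), then delete the first 2 characters.
"zpainter" → "owbhsf".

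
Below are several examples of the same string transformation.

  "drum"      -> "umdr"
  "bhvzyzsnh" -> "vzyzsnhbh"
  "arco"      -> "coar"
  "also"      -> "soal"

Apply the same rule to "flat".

Looking at the pairs, the operation is to move the first 2 characters to the end (rotate left by 2).
"flat" → "atfl".

atfl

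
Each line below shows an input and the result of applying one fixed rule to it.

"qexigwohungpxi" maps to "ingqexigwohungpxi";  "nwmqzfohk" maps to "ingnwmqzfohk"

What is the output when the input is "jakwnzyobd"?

ingjakwnzyobd

Each output is the input with this applied: prepend "ing".
For "jakwnzyobd" the result is "ingjakwnzyobd".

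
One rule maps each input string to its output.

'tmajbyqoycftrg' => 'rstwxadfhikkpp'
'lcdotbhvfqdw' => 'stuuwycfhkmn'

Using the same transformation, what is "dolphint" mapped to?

What's happening: sort the characters into alphabetical order, then shift every letter 9 places backward in the alphabet (wrapping around).
So "dolphint" becomes "uyzcefgk".

uyzcefgk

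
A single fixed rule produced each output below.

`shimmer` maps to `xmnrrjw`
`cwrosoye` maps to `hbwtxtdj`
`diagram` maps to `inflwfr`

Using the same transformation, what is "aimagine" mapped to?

fnrflnsj

The transformation: shift every letter 5 places forward in the alphabet (wrapping around).
Doing the same to "aimagine": "fnrflnsj".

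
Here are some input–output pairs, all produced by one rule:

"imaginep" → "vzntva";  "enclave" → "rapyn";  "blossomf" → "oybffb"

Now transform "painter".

cnvag

Looking at the pairs, the operation is to shift every letter 13 places forward in the alphabet (wrapping around) — i.e. ROT13, then delete the last 2 characters.
On "painter" that produces "cnvag".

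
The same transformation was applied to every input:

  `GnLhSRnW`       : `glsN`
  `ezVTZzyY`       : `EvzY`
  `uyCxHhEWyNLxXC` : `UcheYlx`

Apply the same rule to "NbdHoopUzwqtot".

nDOPZQO

In each case the input is transformed by: keep every other character starting from the first (positions 1st, 3rd, 5th, ...), then flip the case of every letter.
"NbdHoopUzwqtot" → "nDOPZQO".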